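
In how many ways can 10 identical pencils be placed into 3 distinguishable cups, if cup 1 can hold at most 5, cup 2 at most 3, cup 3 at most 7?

Ignoring the caps, the number of non-negative solutions to x_1+…+x_3 = 10 is C(12,2) = 66.
Subtract solutions that violate a single cap (substitute x_i' = x_i − (cap_i+1)): x_1 ≥ 6 gives C(6,2) = 15; x_2 ≥ 4 gives C(8,2) = 28; x_3 ≥ 8 gives C(4,2) = 6. Together 49.
Add back pairs where two caps are both exceeded: 1 + 0 + 0 = 1.
By inclusion–exclusion the count is 66 − 49 + 1 = 18.

18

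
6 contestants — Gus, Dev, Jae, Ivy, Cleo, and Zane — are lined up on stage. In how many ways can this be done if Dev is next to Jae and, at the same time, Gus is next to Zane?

Treat {Dev,Jae} as one block (2 orders) and {Gus,Zane} as another (2 orders).
That leaves 4 units to arrange: 2 × 2 × 4! = 4 × 24 = 96.

96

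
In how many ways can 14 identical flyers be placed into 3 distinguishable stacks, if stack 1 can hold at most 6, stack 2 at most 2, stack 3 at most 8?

6

By stars and bars, unrestricted non-negative solutions to x_1+…+x_3 = 14 number C(14+2,2) = 120.
Subtract solutions that violate a single cap (substitute x_i' = x_i − (cap_i+1)): x_1 ≥ 7 gives C(9,2) = 36; x_2 ≥ 3 gives C(13,2) = 78; x_3 ≥ 9 gives C(7,2) = 21. Together 135.
Add back pairs where two caps are both exceeded: 15 + 0 + 6 = 21.
By inclusion–exclusion the count is 120 − 135 + 21 = 6.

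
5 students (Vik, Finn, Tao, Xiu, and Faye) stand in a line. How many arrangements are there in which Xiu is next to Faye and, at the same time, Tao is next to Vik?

Treat {Xiu,Faye} as one block (2 orders) and {Tao,Vik} as another (2 orders).
That leaves 3 units to arrange: 2 × 2 × 3! = 4 × 6 = 24.

24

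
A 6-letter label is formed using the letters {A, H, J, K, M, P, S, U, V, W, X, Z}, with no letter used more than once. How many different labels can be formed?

This is a permutation of 6 out of 12: P(12,6) = 12!/6!.
That product is 12 × 11 × 10 × 9 × 8 × 7 = 665280.

665280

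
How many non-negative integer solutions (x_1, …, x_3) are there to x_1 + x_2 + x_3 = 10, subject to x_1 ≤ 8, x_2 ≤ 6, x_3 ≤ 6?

By stars and bars, unrestricted non-negative solutions to x_1+…+x_3 = 10 number C(10+2,2) = 66.
Subtract solutions that violate a single cap (substitute x_i' = x_i − (cap_i+1)): x_1 ≥ 9 gives C(3,2) = 3; x_2 ≥ 7 gives C(5,2) = 10; x_3 ≥ 7 gives C(5,2) = 10. Together 23.
No two caps can be exceeded simultaneously, so the pair terms are all 0.
By inclusion–exclusion the count is 66 − 23 + 0 = 43.

43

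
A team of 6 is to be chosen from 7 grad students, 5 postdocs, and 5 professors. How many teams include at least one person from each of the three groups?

With no constraint there are C(17,6) = 12376 possible selections.
Subtract selections that omit an entire group: no grad students → C(10,6) = 210; no postdocs → C(12,6) = 924; no professors → C(12,6) = 924.
Add back selections omitting two groups (i.e. drawn from a single group): C(7,6) + C(5,6) + C(5,6) = 7.
By inclusion–exclusion: 12376 − 2058 + 7 = 10325.

10325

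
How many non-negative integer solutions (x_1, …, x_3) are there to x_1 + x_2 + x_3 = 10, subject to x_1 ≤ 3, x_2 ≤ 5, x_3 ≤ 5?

10

By stars and bars, unrestricted non-negative solutions to x_1+…+x_3 = 10 number C(10+2,2) = 66.
Subtract solutions that violate a single cap (substitute x_i' = x_i − (cap_i+1)): x_1 ≥ 4 gives C(8,2) = 28; x_2 ≥ 6 gives C(6,2) = 15; x_3 ≥ 6 gives C(6,2) = 15. Together 58.
Add back pairs where two caps are both exceeded: 1 + 1 + 0 = 2.
By inclusion–exclusion the count is 66 − 58 + 2 = 10.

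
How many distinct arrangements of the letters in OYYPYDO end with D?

With the last slot taken by D, it remains to arrange the other 6 letters (OYYPYO).
Those 6 letters have O appearing twice and Y appearing 3 times, giving (6)!/(3!·2!) = 60.

60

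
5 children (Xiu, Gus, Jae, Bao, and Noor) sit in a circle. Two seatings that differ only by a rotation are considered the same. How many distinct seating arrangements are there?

24

Seat Xiu anywhere (absorbing the rotational symmetry), then permute the other 4: (4)! = 24.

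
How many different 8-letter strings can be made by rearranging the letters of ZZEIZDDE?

ZZEIZDDE has 8 letters with D appearing twice, E appearing twice, and Z appearing 3 times.
Dividing 8! = 40320 by 3!·2!·2! = 24 for the repeated letters gives 1680.

1680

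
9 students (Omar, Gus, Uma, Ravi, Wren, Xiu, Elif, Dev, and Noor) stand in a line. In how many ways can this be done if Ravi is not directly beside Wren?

There are 9! = 362880 arrangements in all. If Ravi and Wren are adjacent, merging them into one block gives 2·(8)! = 80640 arrangements.
Complementary counting: 362880 − 80640 = 282240.

282240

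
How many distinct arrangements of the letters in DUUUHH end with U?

30

Fix U in the last position and arrange the remaining 5 letters.
Those 5 letters have H appearing twice and U appearing twice, giving (5)!/(2!·2!) = 30.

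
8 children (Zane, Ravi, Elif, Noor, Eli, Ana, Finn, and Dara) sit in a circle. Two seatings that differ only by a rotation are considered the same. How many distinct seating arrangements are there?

Fix one person's seat to break rotational symmetry; the remaining 7 people can be arranged in (7)! = 5040 ways.

5040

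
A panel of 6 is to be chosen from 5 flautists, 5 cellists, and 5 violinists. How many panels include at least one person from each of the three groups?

4375

With no constraint there are C(15,6) = 5005 possible selections.
Subtract selections that omit an entire group: no flautists → C(10,6) = 210; no cellists → C(10,6) = 210; no violinists → C(10,6) = 210.
Add back selections omitting two groups (i.e. drawn from a single group): C(5,6) + C(5,6) + C(5,6) = 0.
By inclusion–exclusion: 5005 − 630 + 0 = 4375.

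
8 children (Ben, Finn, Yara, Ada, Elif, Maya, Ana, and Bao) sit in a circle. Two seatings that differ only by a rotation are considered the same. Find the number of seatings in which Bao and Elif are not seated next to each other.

All circular seatings of 8 people number (7)! = 5040.
Those with Bao next to Elif: fuse the pair into one unit and seat 7 units around a circle — 2·(6)! = 1440.
Subtracting, 5040 − 1440 = 3600.

3600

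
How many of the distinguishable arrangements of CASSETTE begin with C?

Fix C in the first position and arrange the remaining 7 letters.
Those 7 letters have E appearing twice, S appearing twice, and T appearing twice, giving (7)!/(2!·2!·2!) = 630.

630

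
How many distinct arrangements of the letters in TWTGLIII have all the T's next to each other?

Treat the 2 copies of T as a single block. The multiset to arrange is then {TT, G, I, I, I, L, W}, 7 items in all.
That gives (7)!/(3!) = 840 arrangements.

840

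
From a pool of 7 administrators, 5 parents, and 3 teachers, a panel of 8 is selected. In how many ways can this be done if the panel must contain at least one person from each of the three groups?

5894

Unrestricted: C(15,8) = 6435 ways to pick any 8 of the 15.
Selections missing a whole group: no administrators → C(8,8) = 1; no parents → C(10,8) = 45; no teachers → C(12,8) = 495.
Add back selections omitting two groups (i.e. drawn from a single group): C(7,8) + C(5,8) + C(3,8) = 0.
By inclusion–exclusion: 6435 − 541 + 0 = 5894.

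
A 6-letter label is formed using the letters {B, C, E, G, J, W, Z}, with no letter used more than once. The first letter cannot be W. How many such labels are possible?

The first letter has 7−1 = 6 choices (anything except W).
The remaining 5 letters are filled from the other 6 symbols without repetition: 6 × 5 × 4 × 3 × 2 = 720.
Total: 6 × 720 = 4320.

4320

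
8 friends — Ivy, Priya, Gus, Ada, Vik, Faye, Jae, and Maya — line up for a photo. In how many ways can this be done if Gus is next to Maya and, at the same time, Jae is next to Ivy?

Treat {Gus,Maya} as one block (2 orders) and {Jae,Ivy} as another (2 orders).
That leaves 6 units to arrange: 2 × 2 × 6! = 4 × 720 = 2880.

2880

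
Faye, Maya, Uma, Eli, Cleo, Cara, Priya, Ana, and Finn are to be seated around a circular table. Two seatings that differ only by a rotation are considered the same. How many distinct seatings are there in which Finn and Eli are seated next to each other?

Treat {Finn, Eli} as one unit (2 internal orders) and seat the resulting 8 units around the table: (7)! circular arrangements.
So 2 × (7)! = 2 × 5040 = 10080.

10080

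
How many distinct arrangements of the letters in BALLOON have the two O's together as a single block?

Treat the 2 copies of O as a single block. The multiset to arrange is then {OO, A, B, L, L, N}, 6 items in all.
That gives (6)!/(2!) = 360 arrangements.

360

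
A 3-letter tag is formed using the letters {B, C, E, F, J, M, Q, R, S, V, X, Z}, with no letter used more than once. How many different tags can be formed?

With no repetition, fill the 3 letters in order: 12 choices, then 11, down to 10.
That product is 12 × 11 × 10 = 1320.

1320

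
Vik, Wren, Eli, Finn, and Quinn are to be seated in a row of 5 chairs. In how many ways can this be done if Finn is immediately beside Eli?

Glue Finn and Eli into one block (2 internal orders), leaving 4 units to arrange in a row.
That gives 2 × 4! = 2 × 24 = 48.

48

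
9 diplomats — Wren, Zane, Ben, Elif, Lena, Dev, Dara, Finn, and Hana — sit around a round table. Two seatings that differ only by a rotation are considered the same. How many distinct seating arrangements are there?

Seat Wren anywhere (absorbing the rotational symmetry), then permute the other 8: (8)! = 40320.

40320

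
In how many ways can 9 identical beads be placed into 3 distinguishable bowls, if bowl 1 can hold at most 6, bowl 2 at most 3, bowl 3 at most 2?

6

Without the upper bounds there are C(11,2) = 55 ways to split 9 among 3 bowls.
Subtract solutions that violate a single cap (substitute x_i' = x_i − (cap_i+1)): x_1 ≥ 7 gives C(4,2) = 6; x_2 ≥ 4 gives C(7,2) = 21; x_3 ≥ 3 gives C(8,2) = 28. Together 55.
Add back pairs where two caps are both exceeded: 0 + 0 + 6 = 6.
By inclusion–exclusion the count is 55 − 55 + 6 = 6.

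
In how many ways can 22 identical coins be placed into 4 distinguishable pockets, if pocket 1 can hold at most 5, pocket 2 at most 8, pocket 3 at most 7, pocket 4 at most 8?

Without the upper bounds there are C(25,3) = 2300 ways to split 22 among 4 pockets.
Subtract solutions that violate a single cap (substitute x_i' = x_i − (cap_i+1)): x_1 ≥ 6 gives C(19,3) = 969; x_2 ≥ 9 gives C(16,3) = 560; x_3 ≥ 8 gives C(17,3) = 680; x_4 ≥ 9 gives C(16,3) = 560. Together 2769.
Add back pairs where two caps are both exceeded: 120 + 165 + 120 + 56 + 35 + 56 = 552.
By inclusion–exclusion the count is 2300 − 2769 + 552 = 83.

83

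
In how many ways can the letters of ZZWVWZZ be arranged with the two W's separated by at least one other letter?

Total arrangements of ZZWVWZZ: 7!/(4!·2!) = 105.
Arrangements with the W's together: treat WW as one letter, giving (6)!/(4!) = 30.
Hence 105 − 30 = 75.

75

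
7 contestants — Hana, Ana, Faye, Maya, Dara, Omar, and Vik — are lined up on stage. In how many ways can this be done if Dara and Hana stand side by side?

1440

Place the 5 others and the Dara-Hana pair as 6 objects in a line; the pair has 2 internal arrangements.
So the count is 2·(6)! = 1440.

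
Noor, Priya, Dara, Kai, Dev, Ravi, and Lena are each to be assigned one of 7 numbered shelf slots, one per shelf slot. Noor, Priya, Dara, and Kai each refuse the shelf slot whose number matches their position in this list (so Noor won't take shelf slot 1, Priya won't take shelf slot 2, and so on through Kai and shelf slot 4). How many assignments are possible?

Let Aᵢ (for 1 ≤ i ≤ 4) be the placements that put person i in their forbidden shelf slot. Any j of these fix j positions, leaving (7−j)! ways to fill the rest, and there are C(4,j) ways to pick which j.
By inclusion–exclusion, the number of valid placements is Σ_{j=0}^{4} (−1)^j C(4,j)·(7−j)!.
Computing: 5040 − 2880 + 720 − 96 + 6 = 2790.

2790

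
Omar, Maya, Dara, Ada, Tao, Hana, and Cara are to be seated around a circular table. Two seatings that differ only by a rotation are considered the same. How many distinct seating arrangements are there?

Fix one person's seat to break rotational symmetry; the remaining 6 people can be arranged in (6)! = 720 ways.

720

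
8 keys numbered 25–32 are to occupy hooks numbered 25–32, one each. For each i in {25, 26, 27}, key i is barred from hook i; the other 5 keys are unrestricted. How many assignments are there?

27240

Let Aᵢ (for i ∈ {25, 26, 27}) be the placements that put key i in its forbidden hook. Any j of these fix j positions, leaving (8−j)! ways to fill the rest, and there are C(3,j) ways to pick which j.
By inclusion–exclusion, the number of valid placements is Σ_{j=0}^{3} (−1)^j C(3,j)·(8−j)!.
Computing: 40320 − 15120 + 2160 − 120 = 27240.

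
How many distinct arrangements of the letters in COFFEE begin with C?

30

Fix C in the first position and arrange the remaining 5 letters.
Those 5 letters have E appearing twice and F appearing twice, giving (5)!/(2!·2!) = 30.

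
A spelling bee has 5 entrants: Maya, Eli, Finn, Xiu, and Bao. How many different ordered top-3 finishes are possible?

This is an ordered selection of 3 from 5: P(5,3).
That gives 5 × 4 × 3 = 60.

60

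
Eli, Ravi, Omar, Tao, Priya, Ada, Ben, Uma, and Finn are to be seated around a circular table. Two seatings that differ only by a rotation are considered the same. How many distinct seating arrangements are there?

40320

Seat Eli anywhere (absorbing the rotational symmetry), then permute the other 8: (8)! = 40320.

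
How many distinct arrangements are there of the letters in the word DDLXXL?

90

DDLXXL has 6 letters with D appearing twice, L appearing twice, and X appearing twice.
So there are 6! / (2!·2!·2!) = 90 distinguishable arrangements.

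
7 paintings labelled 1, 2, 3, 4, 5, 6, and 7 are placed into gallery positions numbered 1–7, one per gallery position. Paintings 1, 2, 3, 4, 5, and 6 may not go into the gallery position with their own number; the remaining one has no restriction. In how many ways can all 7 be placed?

2119

Let Aᵢ (for 1 ≤ i ≤ 6) be the placements that put painting i in its forbidden gallery position. Any j of these fix j positions, leaving (7−j)! ways to fill the rest, and there are C(6,j) ways to pick which j.
By inclusion–exclusion, the number of valid placements is Σ_{j=0}^{6} (−1)^j C(6,j)·(7−j)!.
Computing: 5040 − 4320 + 1800 − 480 + 90 − 12 + 1 = 2119.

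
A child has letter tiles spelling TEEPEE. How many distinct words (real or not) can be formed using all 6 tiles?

TEEPEE has 6 letters with E appearing 4 times.
Dividing 6! = 720 by 4! = 24 for the repeated letters gives 30.

30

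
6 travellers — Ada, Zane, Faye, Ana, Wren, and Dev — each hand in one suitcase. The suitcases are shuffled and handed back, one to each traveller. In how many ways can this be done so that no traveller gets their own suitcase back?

This is the derangement count D_6: permutations of 6 items with no fixed point.
By inclusion–exclusion this is Σ_{j=0}^{6} (−1)^j C(6,j)·(6−j)!.
Computing: 720 − 720 + 360 − 120 + 30 − 6 + 1 = 265.

265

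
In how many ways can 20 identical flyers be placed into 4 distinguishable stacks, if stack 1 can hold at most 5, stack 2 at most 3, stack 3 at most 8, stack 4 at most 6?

Without the upper bounds there are C(23,3) = 1771 ways to split 20 among 4 stacks.
Subtract solutions that violate a single cap (substitute x_i' = x_i − (cap_i+1)): x_1 ≥ 6 gives C(17,3) = 680; x_2 ≥ 4 gives C(19,3) = 969; x_3 ≥ 9 gives C(14,3) = 364; x_4 ≥ 7 gives C(16,3) = 560. Together 2573.
Add back pairs where two caps are both exceeded: 286 + 56 + 120 + 120 + 220 + 35 = 837.
Subtract triples: 4 + 20 + 0 + 1 = 25.
By inclusion–exclusion the count is 1771 − 2573 + 837 − 25 = 10.

10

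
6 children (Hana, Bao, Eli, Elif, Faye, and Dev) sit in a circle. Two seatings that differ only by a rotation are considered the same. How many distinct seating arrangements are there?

120

Fix one person's seat to break rotational symmetry; the remaining 5 people can be arranged in (5)! = 120 ways.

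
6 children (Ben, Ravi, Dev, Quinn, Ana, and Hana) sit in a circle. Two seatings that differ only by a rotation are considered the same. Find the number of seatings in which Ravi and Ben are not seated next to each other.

72

Without the restriction there are (5)! = 120 seatings.
Seatings with Ravi beside Ben: treat them as a block with 2 internal orders, giving 2 × (4)! = 48.
Subtracting, 120 − 48 = 72.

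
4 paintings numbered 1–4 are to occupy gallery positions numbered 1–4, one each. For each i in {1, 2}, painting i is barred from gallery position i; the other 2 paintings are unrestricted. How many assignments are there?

14

Let Aᵢ (for i ∈ {1, 2}) be the placements that put painting i in its forbidden gallery position. Any j of these fix j positions, leaving (4−j)! ways to fill the rest, and there are C(2,j) ways to pick which j.
By inclusion–exclusion, the number of valid placements is Σ_{j=0}^{2} (−1)^j C(2,j)·(4−j)!.
Computing: 24 − 12 + 2 = 14.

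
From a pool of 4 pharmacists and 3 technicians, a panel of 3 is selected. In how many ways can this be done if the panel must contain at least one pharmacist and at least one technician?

Total 3-person selections from all 7: C(7,3) = 35.
Selections missing a whole group: no pharmacists → C(3,3) = 1; no technicians → C(4,3) = 4.
Both groups omitted at once is impossible, so 35 − 5 = 30.

30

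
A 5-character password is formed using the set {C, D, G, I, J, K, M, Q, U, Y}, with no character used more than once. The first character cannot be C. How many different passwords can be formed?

The first character has 10−1 = 9 choices (anything except C).
The remaining 4 characters are filled from the other 9 symbols without repetition: 9 × 8 × 7 × 6 = 3024.
Total: 9 × 3024 = 27216.

27216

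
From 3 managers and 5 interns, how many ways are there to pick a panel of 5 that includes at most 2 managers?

Split by how many managers are chosen (0 through 2).
Sum: C(3,0)·C(5,5) + C(3,1)·C(5,4) + C(3,2)·C(5,3) = 1 + 15 + 30 = 46.

46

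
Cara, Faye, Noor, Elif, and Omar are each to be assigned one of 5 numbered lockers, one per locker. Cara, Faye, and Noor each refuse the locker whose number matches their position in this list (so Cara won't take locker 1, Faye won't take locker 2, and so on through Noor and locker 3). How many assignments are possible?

64

Let Aᵢ (for i ∈ {1, 2, 3}) be the placements that put person i in their forbidden locker. Any j of these fix j positions, leaving (5−j)! ways to fill the rest, and there are C(3,j) ways to pick which j.
By inclusion–exclusion, the number of valid placements is Σ_{j=0}^{3} (−1)^j C(3,j)·(5−j)!.
Computing: 120 − 72 + 18 − 2 = 64.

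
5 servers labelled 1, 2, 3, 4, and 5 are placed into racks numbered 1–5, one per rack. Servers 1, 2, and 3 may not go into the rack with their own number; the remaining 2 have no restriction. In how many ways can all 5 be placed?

Let Aᵢ (for i ∈ {1, 2, 3}) be the placements that put server i in its forbidden rack. Any j of these fix j positions, leaving (5−j)! ways to fill the rest, and there are C(3,j) ways to pick which j.
By inclusion–exclusion, the number of valid placements is Σ_{j=0}^{3} (−1)^j C(3,j)·(5−j)!.
Computing: 120 − 72 + 18 − 2 = 64.

64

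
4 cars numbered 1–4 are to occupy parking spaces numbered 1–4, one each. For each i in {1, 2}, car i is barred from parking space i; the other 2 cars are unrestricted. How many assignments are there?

14

Let Aᵢ (for i ∈ {1, 2}) be the placements that put car i in its forbidden parking space. Any j of these fix j positions, leaving (4−j)! ways to fill the rest, and there are C(2,j) ways to pick which j.
By inclusion–exclusion, the number of valid placements is Σ_{j=0}^{2} (−1)^j C(2,j)·(4−j)!.
Computing: 24 − 12 + 2 = 14.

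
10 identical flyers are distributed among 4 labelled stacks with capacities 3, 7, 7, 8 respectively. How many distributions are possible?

178

By stars and bars, unrestricted non-negative solutions to x_1+…+x_4 = 10 number C(10+3,3) = 286.
Subtract solutions that violate a single cap (substitute x_i' = x_i − (cap_i+1)): x_1 ≥ 4 gives C(9,3) = 84; x_2 ≥ 8 gives C(5,3) = 10; x_3 ≥ 8 gives C(5,3) = 10; x_4 ≥ 9 gives C(4,3) = 4. Together 108.
No two caps can be exceeded simultaneously, so the pair terms are all 0.
By inclusion–exclusion the count is 286 − 108 + 0 = 178.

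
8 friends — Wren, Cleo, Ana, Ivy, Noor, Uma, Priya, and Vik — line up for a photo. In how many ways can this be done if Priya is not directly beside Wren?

30240

Of the 8! = 40320 arrangements, those with Priya and Wren adjacent number 2 × 7! = 10080 (treat the pair as a block with 2 internal orders).
So 40320 − 10080 = 30240 arrangements keep them apart.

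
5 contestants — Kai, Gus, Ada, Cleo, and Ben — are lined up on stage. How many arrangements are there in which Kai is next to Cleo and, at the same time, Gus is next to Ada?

Treat {Kai,Cleo} as one block (2 orders) and {Gus,Ada} as another (2 orders).
That leaves 3 units to arrange: 2 × 2 × 3! = 4 × 6 = 24.

24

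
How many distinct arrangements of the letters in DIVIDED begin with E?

With the first slot taken by E, it remains to arrange the other 6 letters (DIVIDD).
Those 6 letters have D appearing 3 times and I appearing twice, giving (6)!/(3!·2!) = 60.

60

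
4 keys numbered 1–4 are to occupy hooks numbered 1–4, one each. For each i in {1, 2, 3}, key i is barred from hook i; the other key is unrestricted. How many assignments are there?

11

Let Aᵢ (for i ∈ {1, 2, 3}) be the placements that put key i in its forbidden hook. Any j of these fix j positions, leaving (4−j)! ways to fill the rest, and there are C(3,j) ways to pick which j.
By inclusion–exclusion, the number of valid placements is Σ_{j=0}^{3} (−1)^j C(3,j)·(4−j)!.
Computing: 24 − 18 + 6 − 1 = 11.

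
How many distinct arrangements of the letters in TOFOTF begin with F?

30

With the first slot taken by F, it remains to arrange the other 5 letters (TOOTF).
Those 5 letters have O appearing twice and T appearing twice, giving (5)!/(2!·2!) = 30.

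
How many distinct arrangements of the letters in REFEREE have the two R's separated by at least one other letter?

Total arrangements of REFEREE: 7!/(4!·2!) = 105.
If the two R's are adjacent, glue them into one block, leaving 6 items to arrange: (6)!/(4!) = 30 ways.
Hence 105 − 30 = 75.

75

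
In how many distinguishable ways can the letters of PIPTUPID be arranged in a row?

3360

The 8 letters of PIPTUPID have repeats: I appearing twice and P appearing 3 times.
So there are 8! / (3!·2!) = 3360 distinguishable arrangements.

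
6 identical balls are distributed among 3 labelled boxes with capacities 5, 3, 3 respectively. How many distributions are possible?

15

Without the upper bounds there are C(8,2) = 28 ways to split 6 among 3 boxes.
Subtract solutions that violate a single cap (substitute x_i' = x_i − (cap_i+1)): x_1 ≥ 6 gives C(2,2) = 1; x_2 ≥ 4 gives C(4,2) = 6; x_3 ≥ 4 gives C(4,2) = 6. Together 13.
No two caps can be exceeded simultaneously, so the pair terms are all 0.
By inclusion–exclusion the count is 28 − 13 + 0 = 15.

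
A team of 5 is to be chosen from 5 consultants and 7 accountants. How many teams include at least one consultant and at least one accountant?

Unrestricted: C(12,5) = 792 ways to pick any 5 of the 12.
Selections missing a whole group: no consultants → C(7,5) = 21; no accountants → C(5,5) = 1.
Both groups omitted at once is impossible, so 792 − 22 = 770.

770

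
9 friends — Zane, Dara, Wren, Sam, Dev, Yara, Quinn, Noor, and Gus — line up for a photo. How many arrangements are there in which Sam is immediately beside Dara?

80640

Place the 7 others and the Sam-Dara pair as 8 objects in a line; the pair has 2 internal arrangements.
So the count is 2·(8)! = 80640.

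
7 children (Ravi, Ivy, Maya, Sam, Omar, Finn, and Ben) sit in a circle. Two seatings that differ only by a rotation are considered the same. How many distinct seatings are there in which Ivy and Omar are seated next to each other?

Glue Ivy and Omar into a block (2 internal orders). Seating 6 units around a circle gives (5)! arrangements.
So 2 × (5)! = 2 × 120 = 240.

240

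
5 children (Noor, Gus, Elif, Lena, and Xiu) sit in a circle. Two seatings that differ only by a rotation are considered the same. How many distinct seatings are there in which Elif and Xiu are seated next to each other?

Treat {Elif, Xiu} as one unit (2 internal orders) and seat the resulting 4 units around the table: (3)! circular arrangements.
So 2 × (3)! = 2 × 6 = 12.

12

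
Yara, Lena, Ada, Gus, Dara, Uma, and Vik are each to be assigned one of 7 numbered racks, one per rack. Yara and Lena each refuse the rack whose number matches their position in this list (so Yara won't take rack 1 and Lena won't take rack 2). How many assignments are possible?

Let Aᵢ (for i ∈ {1, 2}) be the placements that put person i in their forbidden rack. Any j of these fix j positions, leaving (7−j)! ways to fill the rest, and there are C(2,j) ways to pick which j.
By inclusion–exclusion, the number of valid placements is Σ_{j=0}^{2} (−1)^j C(2,j)·(7−j)!.
Computing: 5040 − 1440 + 120 = 3720.

3720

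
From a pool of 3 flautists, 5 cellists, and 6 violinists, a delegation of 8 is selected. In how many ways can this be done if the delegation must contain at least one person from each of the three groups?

With no constraint there are C(14,8) = 3003 possible selections.
Subtract selections that omit an entire group: no flautists → C(11,8) = 165; no cellists → C(9,8) = 9; no violinists → C(8,8) = 1.
Add back selections omitting two groups (i.e. drawn from a single group): C(3,8) + C(5,8) + C(6,8) = 0.
By inclusion–exclusion: 3003 − 175 + 0 = 2828.

2828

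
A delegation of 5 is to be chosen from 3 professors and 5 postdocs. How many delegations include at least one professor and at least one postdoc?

Total 5-person selections from all 8: C(8,5) = 56.
Subtract selections that omit an entire group: no professors → C(5,5) = 1; no postdocs → C(3,5) = 0.
Both groups omitted at once is impossible, so 56 − 1 = 55.

55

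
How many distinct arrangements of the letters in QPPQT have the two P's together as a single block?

Treat the 2 copies of P as a single block. The multiset to arrange is then {PP, Q, Q, T}, 4 items in all.
That gives (4)!/(2!) = 12 arrangements.

12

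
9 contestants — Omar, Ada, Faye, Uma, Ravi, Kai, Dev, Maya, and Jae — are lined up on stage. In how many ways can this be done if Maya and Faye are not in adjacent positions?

282240

Of the 9! = 362880 arrangements, those with Maya and Faye adjacent number 2 × 8! = 80640 (treat the pair as a block with 2 internal orders).
Complementary counting: 362880 − 80640 = 282240.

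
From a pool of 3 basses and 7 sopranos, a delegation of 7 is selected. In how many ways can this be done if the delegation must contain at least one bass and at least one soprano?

119

With no constraint there are C(10,7) = 120 possible selections.
Subtract selections that omit an entire group: no basses → C(7,7) = 1; no sopranos → C(3,7) = 0.
Both groups omitted at once is impossible, so 120 − 1 = 119.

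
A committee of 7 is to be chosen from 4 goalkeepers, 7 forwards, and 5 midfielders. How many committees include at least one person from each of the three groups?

10283

Unrestricted: C(16,7) = 11440 ways to pick any 7 of the 16.
Subtract selections that omit an entire group: no goalkeepers → C(12,7) = 792; no forwards → C(9,7) = 36; no midfielders → C(11,7) = 330.
Add back selections omitting two groups (i.e. drawn from a single group): C(4,7) + C(7,7) + C(5,7) = 1.
By inclusion–exclusion: 11440 − 1158 + 1 = 10283.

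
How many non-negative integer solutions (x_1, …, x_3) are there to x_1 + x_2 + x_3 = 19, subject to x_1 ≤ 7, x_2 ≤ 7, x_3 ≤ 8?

10

Without the upper bounds there are C(21,2) = 210 ways to split 19 among 3 variables.
Subtract solutions that violate a single cap (substitute x_i' = x_i − (cap_i+1)): x_1 ≥ 8 gives C(13,2) = 78; x_2 ≥ 8 gives C(13,2) = 78; x_3 ≥ 9 gives C(12,2) = 66. Together 222.
Add back pairs where two caps are both exceeded: 10 + 6 + 6 = 22.
By inclusion–exclusion the count is 210 − 222 + 22 = 10.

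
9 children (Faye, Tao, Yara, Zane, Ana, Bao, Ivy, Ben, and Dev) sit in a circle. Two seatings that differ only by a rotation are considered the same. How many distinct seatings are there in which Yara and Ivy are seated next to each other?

Glue Yara and Ivy into a block (2 internal orders). Seating 8 units around a circle gives (7)! arrangements.
So 2 × (7)! = 2 × 5040 = 10080.

10080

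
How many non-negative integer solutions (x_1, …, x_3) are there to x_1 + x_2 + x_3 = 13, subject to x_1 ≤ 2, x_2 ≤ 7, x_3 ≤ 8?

Without the upper bounds there are C(15,2) = 105 ways to split 13 among 3 variables.
Subtract solutions that violate a single cap (substitute x_i' = x_i − (cap_i+1)): x_1 ≥ 3 gives C(12,2) = 66; x_2 ≥ 8 gives C(7,2) = 21; x_3 ≥ 9 gives C(6,2) = 15. Together 102.
Add back pairs where two caps are both exceeded: 6 + 3 + 0 = 9.
By inclusion–exclusion the count is 105 − 102 + 9 = 12.

12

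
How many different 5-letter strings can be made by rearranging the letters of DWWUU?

Letter multiplicities in DWWUU: D×1, U×2, W×2.
So there are 5! / (2!·2!) = 30 distinguishable arrangements.

30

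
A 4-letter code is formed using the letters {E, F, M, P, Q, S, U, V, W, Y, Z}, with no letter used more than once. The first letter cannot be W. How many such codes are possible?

The first letter has 11−1 = 10 choices (anything except W).
The remaining 3 letters are filled from the other 10 symbols without repetition: 10 × 9 × 8 = 720.
Total: 10 × 720 = 7200.

7200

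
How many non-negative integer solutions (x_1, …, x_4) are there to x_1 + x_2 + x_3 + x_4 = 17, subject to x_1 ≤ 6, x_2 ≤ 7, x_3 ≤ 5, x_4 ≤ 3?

Without the upper bounds there are C(20,3) = 1140 ways to split 17 among 4 variables.
Subtract solutions that violate a single cap (substitute x_i' = x_i − (cap_i+1)): x_1 ≥ 7 gives C(13,3) = 286; x_2 ≥ 8 gives C(12,3) = 220; x_3 ≥ 6 gives C(14,3) = 364; x_4 ≥ 4 gives C(16,3) = 560. Together 1430.
Add back pairs where two caps are both exceeded: 10 + 35 + 84 + 20 + 56 + 120 = 325.
Subtract triples: 0 + 0 + 1 + 0 = 1.
By inclusion–exclusion the count is 1140 − 1430 + 325 − 1 = 34.

34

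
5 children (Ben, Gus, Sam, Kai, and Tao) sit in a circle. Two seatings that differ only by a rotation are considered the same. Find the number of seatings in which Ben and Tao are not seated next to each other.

12

Without the restriction there are (4)! = 24 seatings.
Seatings with Ben beside Tao: treat them as a block with 2 internal orders, giving 2 × (3)! = 12.
Subtracting, 24 − 12 = 12.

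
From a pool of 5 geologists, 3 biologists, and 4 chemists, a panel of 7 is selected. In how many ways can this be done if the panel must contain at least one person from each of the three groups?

747

Unrestricted: C(12,7) = 792 ways to pick any 7 of the 12.
Subtract selections that omit an entire group: no geologists → C(7,7) = 1; no biologists → C(9,7) = 36; no chemists → C(8,7) = 8.
Add back selections omitting two groups (i.e. drawn from a single group): C(5,7) + C(3,7) + C(4,7) = 0.
By inclusion–exclusion: 792 − 45 + 0 = 747.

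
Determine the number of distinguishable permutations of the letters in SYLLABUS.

Letter multiplicities in SYLLABUS: A×1, B×1, L×2, S×2, U×1, Y×1.
Dividing 8! = 40320 by 2!·2! = 4 for the repeated letters gives 10080.

10080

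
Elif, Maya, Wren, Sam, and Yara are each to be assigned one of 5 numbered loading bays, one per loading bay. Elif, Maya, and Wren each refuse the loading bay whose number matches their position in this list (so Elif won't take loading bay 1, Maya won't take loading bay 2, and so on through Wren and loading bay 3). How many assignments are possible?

Let Aᵢ (for i ∈ {1, 2, 3}) be the placements that put person i in their forbidden loading bay. Any j of these fix j positions, leaving (5−j)! ways to fill the rest, and there are C(3,j) ways to pick which j.
By inclusion–exclusion, the number of valid placements is Σ_{j=0}^{3} (−1)^j C(3,j)·(5−j)!.
Computing: 120 − 72 + 18 − 2 = 64.

64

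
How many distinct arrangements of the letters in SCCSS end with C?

4

With the last slot taken by C, it remains to arrange the other 4 letters (SCSS).
Those 4 letters have S appearing 3 times, giving (4)!/(3!) = 4.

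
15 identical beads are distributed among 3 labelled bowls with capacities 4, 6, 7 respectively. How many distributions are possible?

Ignoring the caps, the number of non-negative solutions to x_1+…+x_3 = 15 is C(17,2) = 136.
Subtract solutions that violate a single cap (substitute x_i' = x_i − (cap_i+1)): x_1 ≥ 5 gives C(12,2) = 66; x_2 ≥ 7 gives C(10,2) = 45; x_3 ≥ 8 gives C(9,2) = 36. Together 147.
Add back pairs where two caps are both exceeded: 10 + 6 + 1 = 17.
By inclusion–exclusion the count is 136 − 147 + 17 = 6.

6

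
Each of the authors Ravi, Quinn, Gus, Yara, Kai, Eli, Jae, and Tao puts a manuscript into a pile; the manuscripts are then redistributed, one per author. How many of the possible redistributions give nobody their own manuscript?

14833

Count assignments avoiding every fixed point. For any j of the 8 authors fixed to their own manuscript, the other 8−j can be arranged in (8−j)! ways.
By inclusion–exclusion this is Σ_{j=0}^{8} (−1)^j C(8,j)·(8−j)!.
Computing: 40320 − 40320 + 20160 − 6720 + 1680 − 336 + 56 − 8 + 1 = 14833.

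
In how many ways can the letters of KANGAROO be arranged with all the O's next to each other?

Treat the 2 copies of O as a single block. The multiset to arrange is then {OO, A, A, G, K, N, R}, 7 items in all.
That gives (7)!/(2!) = 2520 arrangements.

2520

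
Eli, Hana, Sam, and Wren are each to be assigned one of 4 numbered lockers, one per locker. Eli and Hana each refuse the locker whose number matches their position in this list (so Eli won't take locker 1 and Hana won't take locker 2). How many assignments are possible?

14

Let Aᵢ (for i ∈ {1, 2}) be the placements that put person i in their forbidden locker. Any j of these fix j positions, leaving (4−j)! ways to fill the rest, and there are C(2,j) ways to pick which j.
By inclusion–exclusion, the number of valid placements is Σ_{j=0}^{2} (−1)^j C(2,j)·(4−j)!.
Computing: 24 − 12 + 2 = 14.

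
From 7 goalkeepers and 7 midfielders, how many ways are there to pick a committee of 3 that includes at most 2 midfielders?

329

Split by how many midfielders are chosen (0 through 2).
Sum: C(7,0)·C(7,3) + C(7,1)·C(7,2) + C(7,2)·C(7,1) = 35 + 147 + 147 = 329.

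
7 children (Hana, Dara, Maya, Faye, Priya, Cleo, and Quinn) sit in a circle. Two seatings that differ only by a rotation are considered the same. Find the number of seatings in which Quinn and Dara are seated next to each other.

Glue Quinn and Dara into a block (2 internal orders). Seating 6 units around a circle gives (5)! arrangements.
So 2 × (5)! = 2 × 120 = 240.

240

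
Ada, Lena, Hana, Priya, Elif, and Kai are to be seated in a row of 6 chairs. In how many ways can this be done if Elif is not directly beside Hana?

There are 6! = 720 arrangements in all. If Elif and Hana are adjacent, merging them into one block gives 2·(5)! = 240 arrangements.
So 720 − 240 = 480 arrangements keep them apart.

480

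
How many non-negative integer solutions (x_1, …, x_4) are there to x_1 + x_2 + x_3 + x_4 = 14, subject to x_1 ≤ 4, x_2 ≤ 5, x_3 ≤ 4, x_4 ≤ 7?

75

By stars and bars, unrestricted non-negative solutions to x_1+…+x_4 = 14 number C(14+3,3) = 680.
Subtract solutions that violate a single cap (substitute x_i' = x_i − (cap_i+1)): x_1 ≥ 5 gives C(12,3) = 220; x_2 ≥ 6 gives C(11,3) = 165; x_3 ≥ 5 gives C(12,3) = 220; x_4 ≥ 8 gives C(9,3) = 84. Together 689.
Add back pairs where two caps are both exceeded: 20 + 35 + 4 + 20 + 1 + 4 = 84.
By inclusion–exclusion the count is 680 − 689 + 84 = 75.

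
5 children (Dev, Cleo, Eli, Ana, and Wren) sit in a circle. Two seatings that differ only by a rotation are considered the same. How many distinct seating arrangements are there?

24

Around a circle, 5 distinct people have 5!/5 = (4)! = 24 rotationally distinct seatings.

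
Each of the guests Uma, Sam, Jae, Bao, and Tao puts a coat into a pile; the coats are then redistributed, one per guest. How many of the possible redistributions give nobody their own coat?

44

Let Aᵢ be the assignments in which guest i gets their own coat. We want the size of the complement of A₁∪…∪A_5.
By inclusion–exclusion this is Σ_{j=0}^{5} (−1)^j C(5,j)·(5−j)!.
Computing: 120 − 120 + 60 − 20 + 5 − 1 = 44.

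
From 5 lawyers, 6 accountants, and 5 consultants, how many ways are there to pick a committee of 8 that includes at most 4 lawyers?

Split by how many lawyers are chosen (0 through 4).
Sum: C(5,0)·C(11,8) + C(5,1)·C(11,7) + C(5,2)·C(11,6) + C(5,3)·C(11,5) + C(5,4)·C(11,4) = 165 + 1650 + 4620 + 4620 + 1650 = 12705.

12705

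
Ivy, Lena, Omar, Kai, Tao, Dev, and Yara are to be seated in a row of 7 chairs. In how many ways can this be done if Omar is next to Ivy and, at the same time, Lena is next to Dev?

480

Treat {Omar,Ivy} as one block (2 orders) and {Lena,Dev} as another (2 orders).
That leaves 5 units to arrange: 2 × 2 × 5! = 4 × 120 = 480.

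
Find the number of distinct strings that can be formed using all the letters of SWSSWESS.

Letter multiplicities in SWSSWESS: E×1, S×5, W×2.
So there are 8! / (5!·2!) = 168 distinguishable arrangements.

168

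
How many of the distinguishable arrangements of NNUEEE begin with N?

20

Fix N in the first position and arrange the remaining 5 letters.
Those 5 letters have E appearing 3 times, giving (5)!/(3!) = 20.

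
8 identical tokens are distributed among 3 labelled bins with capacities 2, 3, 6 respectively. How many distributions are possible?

By stars and bars, unrestricted non-negative solutions to x_1+…+x_3 = 8 number C(8+2,2) = 45.
Subtract solutions that violate a single cap (substitute x_i' = x_i − (cap_i+1)): x_1 ≥ 3 gives C(7,2) = 21; x_2 ≥ 4 gives C(6,2) = 15; x_3 ≥ 7 gives C(3,2) = 3. Together 39.
Add back pairs where two caps are both exceeded: 3 + 0 + 0 = 3.
By inclusion–exclusion the count is 45 − 39 + 3 = 9.

9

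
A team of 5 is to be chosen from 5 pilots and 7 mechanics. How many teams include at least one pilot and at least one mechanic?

Total 5-person selections from all 12: C(12,5) = 792.
Selections missing a whole group: no pilots → C(7,5) = 21; no mechanics → C(5,5) = 1.
Both groups omitted at once is impossible, so 792 − 22 = 770.

770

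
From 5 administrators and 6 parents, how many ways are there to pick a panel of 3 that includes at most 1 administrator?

95

Split by how many administrators are chosen (0 through 1).
Sum: C(5,0)·C(6,3) + C(5,1)·C(6,2) = 20 + 75 = 95.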